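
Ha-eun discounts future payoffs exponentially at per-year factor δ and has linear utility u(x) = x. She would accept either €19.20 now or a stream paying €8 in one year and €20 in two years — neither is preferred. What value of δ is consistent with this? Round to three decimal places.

The stream is worth 8δ + 20δ² today, so 8δ + 20δ² = 19.20.
That is, 20δ² + 8δ − 19.20 = 0, a quadratic in δ.
The positive root is δ = [−8 + √(8² + 4·20·19.20)] / (2·20) = (−8 + 40.000)/40 ≈ 0.800.

δ ≈ 0.800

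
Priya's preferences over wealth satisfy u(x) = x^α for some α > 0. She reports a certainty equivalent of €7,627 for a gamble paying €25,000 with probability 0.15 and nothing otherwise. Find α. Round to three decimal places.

α ≈ 1.598

Since u(0) = 0, the lottery's EU is 0.15·25000^α.
Indifference: 7627^α = 0.15·25000^α, so (7627/25000)^α = 0.15.
Taking logs: α·ln(7627/25000) = ln(0.15), so α = -1.897120 / -1.187181 ≈ 1.598.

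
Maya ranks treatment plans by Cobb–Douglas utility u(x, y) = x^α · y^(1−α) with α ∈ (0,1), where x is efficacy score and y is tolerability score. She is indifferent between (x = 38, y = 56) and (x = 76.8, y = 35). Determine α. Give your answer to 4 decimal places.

α ≈ 0.4005

Set the two utilities equal: 38^α·56^(1−α) = 76.8^α·35^(1−α).
Taking logs: α·ln 38 + (1−α)·ln 56 = α·ln 76.8 + (1−α)·ln 35, i.e. α·-0.7036185 = (1−α)·-0.4700036.
With A = -0.7036185 and B = -0.4700036: α·A = (1−α)·B, so α = B/(A+B) = -0.4700036/-1.1736221 ≈ 0.4005.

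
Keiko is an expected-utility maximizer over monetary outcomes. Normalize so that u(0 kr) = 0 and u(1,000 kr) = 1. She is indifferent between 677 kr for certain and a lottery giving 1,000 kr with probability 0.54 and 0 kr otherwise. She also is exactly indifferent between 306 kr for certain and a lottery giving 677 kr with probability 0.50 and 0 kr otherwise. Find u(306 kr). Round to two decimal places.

0.27

The first gamble pins u(677 kr): it must equal 0.54·1 + 0.46·0 = 0.54.
Chaining: u(306 kr) = 0.50·0.54 + 0.50·0.00 = 0.2700.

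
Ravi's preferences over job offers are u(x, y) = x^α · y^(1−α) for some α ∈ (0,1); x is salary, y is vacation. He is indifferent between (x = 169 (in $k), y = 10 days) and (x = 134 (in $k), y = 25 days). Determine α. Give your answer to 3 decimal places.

α ≈ 0.798

Indifference: 169^α · 10^(1−α) = 134^α · 25^(1−α).
Rearrange to (169/134)^α = (25/10)^(1−α) and take logs: α·0.232059 = (1−α)·0.916291.
So α/(1−α) = (0.916291)/(0.232059) = 3.948526, and α = 3.948526/4.948526 ≈ 0.798.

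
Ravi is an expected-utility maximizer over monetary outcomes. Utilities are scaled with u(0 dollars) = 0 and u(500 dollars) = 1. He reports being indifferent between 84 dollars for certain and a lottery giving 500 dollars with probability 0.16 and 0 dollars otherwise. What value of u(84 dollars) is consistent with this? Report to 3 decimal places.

By the standard-gamble method, u(84 dollars) is just the indifference probability on the best outcome: 0.16.

0.160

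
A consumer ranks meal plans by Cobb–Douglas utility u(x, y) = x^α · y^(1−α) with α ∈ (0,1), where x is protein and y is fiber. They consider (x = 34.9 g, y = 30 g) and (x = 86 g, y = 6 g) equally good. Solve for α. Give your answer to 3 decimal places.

Set the two utilities equal: 34.9^α·30^(1−α) = 86^α·6^(1−α).
Rearrange to (34.9/86)^α = (6/30)^(1−α) and take logs: α·-0.901860 = (1−α)·-1.609438.
With A = -0.901860 and B = -1.609438: α·A = (1−α)·B, so α = B/(A+B) = -1.609438/-2.511298 ≈ 0.641.

α ≈ 0.641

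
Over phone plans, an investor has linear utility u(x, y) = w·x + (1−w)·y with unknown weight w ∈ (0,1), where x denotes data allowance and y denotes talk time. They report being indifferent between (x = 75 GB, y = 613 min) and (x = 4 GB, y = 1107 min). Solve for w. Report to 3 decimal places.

Equating utilities: w·75 + (1−w)·613 = w·4 + (1−w)·1107.
Collecting terms: w·71 = (1−w)·494.
Hence w = 494/(71+494) = 494/565 = 0.874.

w = 0.874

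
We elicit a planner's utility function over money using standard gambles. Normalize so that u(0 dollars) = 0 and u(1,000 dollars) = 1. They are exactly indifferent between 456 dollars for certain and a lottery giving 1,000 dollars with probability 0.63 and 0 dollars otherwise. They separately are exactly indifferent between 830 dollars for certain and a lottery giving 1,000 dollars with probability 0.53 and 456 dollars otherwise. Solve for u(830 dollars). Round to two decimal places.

From the first indifference, u(456 dollars) = 0.63·u(1,000 dollars) + 0.37·u(0 dollars) = 0.63·1 + 0.37·0 = 0.63.
Chaining: u(830 dollars) = 0.53·1.00 + 0.47·0.63 = 0.8261.

0.83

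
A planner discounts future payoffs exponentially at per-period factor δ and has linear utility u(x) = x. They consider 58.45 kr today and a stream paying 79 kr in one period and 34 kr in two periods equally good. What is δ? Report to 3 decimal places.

δ ≈ 0.590

Equating present values: 58.45 = 79δ + 34δ².
That is, 34δ² + 79δ − 58.45 = 0, a quadratic in δ.
The positive root is δ = [−79 + √(79² + 4·34·58.45)] / (2·34) = (−79 + 119.123)/68 ≈ 0.590.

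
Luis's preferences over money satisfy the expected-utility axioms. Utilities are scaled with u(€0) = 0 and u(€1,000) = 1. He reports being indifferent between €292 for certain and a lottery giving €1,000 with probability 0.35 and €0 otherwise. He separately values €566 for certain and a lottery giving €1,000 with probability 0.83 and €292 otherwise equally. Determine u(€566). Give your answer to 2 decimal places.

From the first indifference, u(€292) = 0.35·u(€1,000) + 0.65·u(€0) = 0.35·1 + 0.65·0 = 0.35.
Then u(€566) = 0.83·u(€1,000) + 0.17·u(€292) = 0.83·1.00 + 0.17·0.35 = 0.8895.

0.89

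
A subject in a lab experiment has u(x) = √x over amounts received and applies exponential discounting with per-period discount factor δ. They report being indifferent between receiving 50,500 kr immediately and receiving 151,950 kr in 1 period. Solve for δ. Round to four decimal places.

δ ≈ 0.5765

Indifference means u(50500) = δ · u(151950), so δ = u(50500)/u(151950).
With u(x) = √x: δ = √50500/√151950 = √(50500/151950) = 0.57649.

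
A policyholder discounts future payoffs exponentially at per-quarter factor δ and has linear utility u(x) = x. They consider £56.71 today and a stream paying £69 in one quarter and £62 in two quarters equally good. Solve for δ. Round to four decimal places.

δ ≈ 0.5500

The stream is worth 69δ + 62δ² today, so 69δ + 62δ² = 56.71.
Rearranged: 62δ² + 69δ − 56.71 = 0.
The positive root is δ = [−69 + √(69² + 4·62·56.71)] / (2·62) = (−69 + 137.205)/124 ≈ 0.5500.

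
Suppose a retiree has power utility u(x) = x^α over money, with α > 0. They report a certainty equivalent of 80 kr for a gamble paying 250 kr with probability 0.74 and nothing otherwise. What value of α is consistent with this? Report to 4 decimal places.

Since u(0) = 0, the lottery's EU is 0.74·250^α.
Setting u(80) equal to that: 80^α = 0.74·250^α ⇒ (80/250)^α = 0.74.
α = ln(0.74) / ln(80/250) = -0.3011051/-1.1394343 ≈ 0.2643.

α ≈ 0.2643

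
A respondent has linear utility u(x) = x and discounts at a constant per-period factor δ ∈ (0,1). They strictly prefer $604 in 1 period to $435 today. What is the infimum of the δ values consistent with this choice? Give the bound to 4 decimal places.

δ > 0.7202

Under u(x) = x this choice says 435 < δ·604.
So δ > 435/604 = 0.72020.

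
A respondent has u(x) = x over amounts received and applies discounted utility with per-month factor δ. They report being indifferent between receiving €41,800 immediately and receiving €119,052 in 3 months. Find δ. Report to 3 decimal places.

Equating discounted utilities: u(41800) = δ^3·u(119052) ⇒ δ^3 = u(41800)/u(119052).
With u(x) = x: δ^3 = 41800/119052 = 0.35111.
Hence δ = (0.35111)^(1/3) = 0.70547.

δ ≈ 0.705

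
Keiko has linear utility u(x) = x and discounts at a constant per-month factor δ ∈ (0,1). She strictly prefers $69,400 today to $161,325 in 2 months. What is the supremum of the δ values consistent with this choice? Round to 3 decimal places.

δ < 0.656

Under u(x) = x this choice says 69400 > δ^2·161325.
So δ^2 < 69400/161325 = 0.43019; taking the square root of both positive sides preserves the inequality.
δ < 0.43019^(1/2) = 0.656.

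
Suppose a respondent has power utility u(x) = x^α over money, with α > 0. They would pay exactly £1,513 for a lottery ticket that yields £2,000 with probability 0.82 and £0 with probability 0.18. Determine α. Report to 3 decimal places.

Since u(0) = 0, the lottery's EU is 0.82·2000^α.
Equating: 1513^α = 0.82·2000^α, i.e. 0.7565^α = 0.82.
Taking logs: α·ln(1513/2000) = ln(0.82), so α = -0.198451 / -0.279053 ≈ 0.711.

α ≈ 0.711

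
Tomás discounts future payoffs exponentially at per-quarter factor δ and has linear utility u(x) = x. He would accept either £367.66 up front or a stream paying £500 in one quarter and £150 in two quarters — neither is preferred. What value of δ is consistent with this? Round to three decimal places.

Equating present values: 367.66 = 500δ + 150δ².
So 150δ² + 500δ − 367.66 = 0.
The positive root is δ = [−500 + √(500² + 4·150·367.66)] / (2·150) = (−500 + 686.000)/300 ≈ 0.620.

δ ≈ 0.620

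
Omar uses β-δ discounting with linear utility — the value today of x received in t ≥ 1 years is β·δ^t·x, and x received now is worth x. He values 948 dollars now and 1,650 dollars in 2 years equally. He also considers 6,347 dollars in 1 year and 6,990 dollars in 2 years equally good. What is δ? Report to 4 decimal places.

The second indifference involves only future payoffs, so β cancels: β·δ^1·6347 = β·δ^2·6990, giving δ = 6347/6990 = 0.90801.

δ ≈ 0.9080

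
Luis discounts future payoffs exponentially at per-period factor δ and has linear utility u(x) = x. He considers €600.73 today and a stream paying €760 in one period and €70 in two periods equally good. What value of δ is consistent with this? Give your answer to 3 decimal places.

Present value of the stream is 760·δ + 70·δ². Indifference gives 760δ + 70δ² = 600.73.
Rearranged: 70δ² + 760δ − 600.73 = 0.
The positive root is δ = [−760 + √(760² + 4·70·600.73)] / (2·70) = (−760 + 863.600)/140 ≈ 0.740.

δ ≈ 0.740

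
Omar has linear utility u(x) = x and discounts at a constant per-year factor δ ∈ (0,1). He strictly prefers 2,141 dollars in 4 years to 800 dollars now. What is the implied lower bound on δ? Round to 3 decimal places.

Comparing present values: 800 < δ^4·2141.
Dividing by 2141: δ^4 > 0.37366. Both sides are positive, so the 4th root keeps the direction.
δ > (800/2141)^(1/4) ≈ 0.782.

δ > 0.782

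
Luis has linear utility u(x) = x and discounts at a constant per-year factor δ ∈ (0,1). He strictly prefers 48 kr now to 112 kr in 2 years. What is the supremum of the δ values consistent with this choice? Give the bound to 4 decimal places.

Comparing present values: 48 > δ^2·112.
So δ^2 < 48/112 = 0.42857; taking the square root of both positive sides preserves the inequality.
δ < (48/112)^(1/2) ≈ 0.6547.

δ < 0.6547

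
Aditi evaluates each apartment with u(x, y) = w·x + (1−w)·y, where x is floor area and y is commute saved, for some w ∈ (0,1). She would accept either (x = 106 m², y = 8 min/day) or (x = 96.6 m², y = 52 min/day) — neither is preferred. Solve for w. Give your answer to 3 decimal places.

Indifference: w·106 + (1−w)·8 = w·96.6 + (1−w)·52.
Rearranging, 9.4·w − 44·(1−w) = 0.
So w/(1−w) = 44/9.4 = 4.6809, giving w = 44/(9.4+44) = 0.824.

w = 0.824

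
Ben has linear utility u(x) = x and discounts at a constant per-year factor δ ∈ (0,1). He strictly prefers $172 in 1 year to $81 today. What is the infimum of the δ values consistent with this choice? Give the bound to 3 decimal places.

Comparing present values: 81 < δ·172.
So δ > 81/172 = 0.47093.

δ > 0.471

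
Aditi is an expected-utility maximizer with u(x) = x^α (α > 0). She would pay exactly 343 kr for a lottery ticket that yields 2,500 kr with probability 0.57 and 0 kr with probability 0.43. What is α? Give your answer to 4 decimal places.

α ≈ 0.2830

Since u(0) = 0, the lottery's EU is 0.57·2500^α.
Indifference: 343^α = 0.57·2500^α, so (343/2500)^α = 0.57.
α = ln(0.57) / ln(343/2500) = -0.5621189/-1.9863156 ≈ 0.2830.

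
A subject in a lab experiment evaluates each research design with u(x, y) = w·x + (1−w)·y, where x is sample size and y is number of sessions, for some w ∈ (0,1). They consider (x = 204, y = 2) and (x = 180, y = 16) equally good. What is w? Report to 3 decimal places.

u(204,2) = u(180,16) means w·204 + (1−w)·2 = w·180 + (1−w)·16.
Rearranging, 24·w − 14·(1−w) = 0.
Hence w = 14/(24+14) = 14/38 = 0.368.

w = 0.368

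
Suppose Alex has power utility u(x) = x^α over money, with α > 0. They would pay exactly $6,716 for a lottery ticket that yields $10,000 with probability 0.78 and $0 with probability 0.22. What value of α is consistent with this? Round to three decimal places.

α ≈ 0.624

EU(lottery) = 0.78·10000^α + 0.22·0 = 0.78·10000^α.
Equating: 6716^α = 0.78·10000^α, i.e. 0.6716^α = 0.78.
α = ln(0.78) / ln(6716/10000) = -0.248461/-0.398092 ≈ 0.624.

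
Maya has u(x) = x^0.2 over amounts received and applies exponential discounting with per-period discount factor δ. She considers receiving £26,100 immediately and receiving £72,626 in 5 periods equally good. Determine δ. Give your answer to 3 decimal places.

Indifference means u(26100) = δ^5 · u(72626), so δ^5 = u(26100)/u(72626).
With u(x) = x^0.2: δ^5 = 26100^0.2/72626^0.2 = (26100/72626)^0.2 = 0.81491.
So δ = 0.81491^(1/5) ≈ 0.960.

δ ≈ 0.960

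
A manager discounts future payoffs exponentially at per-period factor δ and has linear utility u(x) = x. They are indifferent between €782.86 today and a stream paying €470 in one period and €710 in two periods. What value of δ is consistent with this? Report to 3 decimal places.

δ ≈ 0.770

The stream is worth 470δ + 710δ² today, so 470δ + 710δ² = 782.86.
That is, 710δ² + 470δ − 782.86 = 0, a quadratic in δ.
By the quadratic formula (taking the positive root), δ = (−470 + √2444222.40) / 1420 ≈ 0.770.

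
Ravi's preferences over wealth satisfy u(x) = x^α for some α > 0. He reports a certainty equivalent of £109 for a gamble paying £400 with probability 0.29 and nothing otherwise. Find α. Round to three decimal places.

α ≈ 0.952

Since u(0) = 0, the lottery's EU is 0.29·400^α.
Setting u(109) equal to that: 109^α = 0.29·400^α ⇒ (109/400)^α = 0.29.
Take logs: α = ln 0.29 / ln(109/400) ≈ 0.95213.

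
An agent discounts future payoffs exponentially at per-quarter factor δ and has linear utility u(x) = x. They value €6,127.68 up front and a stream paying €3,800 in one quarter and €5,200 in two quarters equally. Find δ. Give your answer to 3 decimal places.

Present value of the stream is 3800·δ + 5200·δ². Indifference gives 3800δ + 5200δ² = 6127.68.
That is, 5200δ² + 3800δ − 6127.68 = 0, a quadratic in δ.
By the quadratic formula (taking the positive root), δ = (−3800 + √141895744.00) / 10400 ≈ 0.780.

δ ≈ 0.780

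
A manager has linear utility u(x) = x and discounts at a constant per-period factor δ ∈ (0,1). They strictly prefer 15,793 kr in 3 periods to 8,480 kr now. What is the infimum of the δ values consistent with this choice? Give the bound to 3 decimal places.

δ > 0.813

The preference means 8480 < δ^3·15793.
Hence δ^3 > 8480/15793 = 0.53695, and x ↦ x^(1/3) is increasing on (0,∞).
δ > (8480/15793)^(1/3) ≈ 0.813.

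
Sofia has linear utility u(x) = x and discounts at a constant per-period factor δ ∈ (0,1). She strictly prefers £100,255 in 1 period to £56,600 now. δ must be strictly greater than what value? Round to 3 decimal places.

δ > 0.565

Comparing present values: 56600 < δ·100255.
Dividing through by 100255 gives δ > 0.56456.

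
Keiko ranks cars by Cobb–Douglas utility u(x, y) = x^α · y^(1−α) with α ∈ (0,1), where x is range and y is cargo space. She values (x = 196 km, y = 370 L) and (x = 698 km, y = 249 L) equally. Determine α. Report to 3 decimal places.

The Cobb–Douglas utilities coincide, so 196^α·370^(1−α) = 698^α·249^(1−α).
Taking logs: α·ln 196 + (1−α)·ln 370 = α·ln 698 + (1−α)·ln 249, i.e. α·-1.270104 = (1−α)·-0.396050.
So α/(1−α) = (-0.396050)/(-1.270104) = 0.311825, and α = 0.311825/1.311825 ≈ 0.238.

α ≈ 0.238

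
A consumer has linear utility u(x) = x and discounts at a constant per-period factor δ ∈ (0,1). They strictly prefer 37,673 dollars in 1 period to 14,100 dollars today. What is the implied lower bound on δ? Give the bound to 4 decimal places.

Comparing present values: 14100 < δ·37673.
So δ > 14100/37673 = 0.37427.

δ > 0.3743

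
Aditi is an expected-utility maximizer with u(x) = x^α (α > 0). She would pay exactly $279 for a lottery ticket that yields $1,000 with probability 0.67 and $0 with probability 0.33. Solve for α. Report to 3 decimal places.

α ≈ 0.314

EU(lottery) = 0.67·1000^α + 0.33·0 = 0.67·1000^α.
Equating: 279^α = 0.67·1000^α, i.e. 0.2790^α = 0.67.
Taking logs: α·ln(279/1000) = ln(0.67), so α = -0.400478 / -1.276543 ≈ 0.314.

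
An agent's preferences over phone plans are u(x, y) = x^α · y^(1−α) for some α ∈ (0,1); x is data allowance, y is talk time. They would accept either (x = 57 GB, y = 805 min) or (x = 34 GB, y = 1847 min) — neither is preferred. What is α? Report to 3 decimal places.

The Cobb–Douglas utilities coincide, so 57^α·805^(1−α) = 34^α·1847^(1−α).
Taking logs: α·ln 57 + (1−α)·ln 805 = α·ln 34 + (1−α)·ln 1847, i.e. α·0.516691 = (1−α)·0.830476.
Thus α·(1.347167) = 0.830476, so α = 0.830476/1.347167 ≈ 0.616.

α ≈ 0.616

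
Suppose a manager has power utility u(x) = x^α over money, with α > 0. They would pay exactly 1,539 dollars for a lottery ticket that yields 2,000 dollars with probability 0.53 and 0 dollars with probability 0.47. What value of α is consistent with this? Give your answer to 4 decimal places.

EU(lottery) = 0.53·2000^α + 0.47·0 = 0.53·2000^α.
Indifference: 1539^α = 0.53·2000^α, so (1539/2000)^α = 0.53.
Taking logs: α·ln(1539/2000) = ln(0.53), so α = -0.6348783 / -0.2620143 ≈ 2.4231.

α ≈ 2.4231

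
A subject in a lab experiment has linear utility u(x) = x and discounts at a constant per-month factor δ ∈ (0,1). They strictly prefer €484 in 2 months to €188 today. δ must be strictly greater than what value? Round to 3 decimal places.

δ > 0.623

Under u(x) = x this choice says 188 < δ^2·484.
Hence δ^2 > 188/484 = 0.38843, and x ↦ x^(1/2) is increasing on (0,∞).
δ > 0.38843^(1/2) = 0.623.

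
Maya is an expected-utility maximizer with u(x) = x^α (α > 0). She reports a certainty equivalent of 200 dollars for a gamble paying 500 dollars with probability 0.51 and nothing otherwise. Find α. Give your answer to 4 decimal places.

α ≈ 0.7349

EU(lottery) = 0.51·500^α + 0.49·0 = 0.51·500^α.
Equating: 200^α = 0.51·500^α, i.e. 0.4000^α = 0.51.
Take logs: α = ln 0.51 / ln(200/500) ≈ 0.734859.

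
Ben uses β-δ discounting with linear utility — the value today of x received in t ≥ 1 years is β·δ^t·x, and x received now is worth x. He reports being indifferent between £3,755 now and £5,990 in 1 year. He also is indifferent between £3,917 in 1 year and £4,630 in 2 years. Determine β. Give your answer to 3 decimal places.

β ≈ 0.741

From the later pair, β·δ^1·3917 = β·δ^2·4630; dividing through, δ = 3917/4630 = 0.84600.
Substituting δ into 3755 = β·δ·5990: β = 3755/(5067.566) ≈ 0.741.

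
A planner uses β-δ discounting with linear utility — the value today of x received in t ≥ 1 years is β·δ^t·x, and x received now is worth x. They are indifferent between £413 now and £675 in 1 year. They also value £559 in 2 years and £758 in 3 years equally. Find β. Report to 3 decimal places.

β ≈ 0.830

Both payoffs in the second observation are in the future, so β drops out: δ^2·559 = δ^3·758 ⇒ δ = 559/758 = 0.73747.
Now use the now-vs-future pair: 413 = β·δ·675 gives β = 413/(0.73747·675) ≈ 0.830.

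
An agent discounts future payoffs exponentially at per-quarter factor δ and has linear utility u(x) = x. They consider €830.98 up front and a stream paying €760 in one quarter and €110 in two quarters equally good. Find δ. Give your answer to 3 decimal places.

δ ≈ 0.960

Equating present values: 830.98 = 760δ + 110δ².
So 110δ² + 760δ − 830.98 = 0.
δ = (−760 + √(760² + 4·110·830.98)) / (2·110) = (−760 + √943231.20) / 220 ≈ 0.960.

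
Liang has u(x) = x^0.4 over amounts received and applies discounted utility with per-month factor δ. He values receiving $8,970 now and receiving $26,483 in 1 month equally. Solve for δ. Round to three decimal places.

δ ≈ 0.649

Indifference means u(8970) = δ · u(26483), so δ = u(8970)/u(26483).
Since u(x) = x^0.4, δ = (8970/26483)^0.4 = 0.33871^0.4 = 0.64853.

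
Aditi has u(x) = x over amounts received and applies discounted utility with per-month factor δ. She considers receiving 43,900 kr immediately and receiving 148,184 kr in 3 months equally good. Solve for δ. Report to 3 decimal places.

δ ≈ 0.667

The payoff in 3 months is discounted by δ^3, so u(43900) = δ^3·u(148184) and δ^3 = u(43900)/u(148184).
With u(x) = x: δ^3 = 43900/148184 = 0.29625.
Hence δ = (0.29625)^(1/3) = 0.66663.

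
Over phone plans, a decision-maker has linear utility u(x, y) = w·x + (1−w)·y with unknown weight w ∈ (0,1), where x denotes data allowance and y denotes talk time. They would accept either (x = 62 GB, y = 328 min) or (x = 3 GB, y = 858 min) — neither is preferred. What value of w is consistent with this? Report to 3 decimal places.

Indifference: w·62 + (1−w)·328 = w·3 + (1−w)·858.
Collecting terms: w·59 = (1−w)·530.
The marginal rate of substitution is 530/59, so w = 530/(59+530) = 0.900.

w = 0.900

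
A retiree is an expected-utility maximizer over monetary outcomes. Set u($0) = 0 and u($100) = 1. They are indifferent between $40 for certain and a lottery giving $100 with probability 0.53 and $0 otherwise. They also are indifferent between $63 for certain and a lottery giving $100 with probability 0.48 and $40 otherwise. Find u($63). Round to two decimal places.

The first gamble pins u($40): it must equal 0.53·1 + 0.47·0 = 0.53.
Then u($63) = 0.48·u($100) + 0.52·u($40) = 0.48·1.00 + 0.52·0.53 = 0.7556.

0.76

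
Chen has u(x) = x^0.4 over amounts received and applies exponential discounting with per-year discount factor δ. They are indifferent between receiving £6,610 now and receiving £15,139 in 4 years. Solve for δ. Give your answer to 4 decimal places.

δ ≈ 0.9205

The payoff in 4 years is discounted by δ^4, so u(6610) = δ^4·u(15139) and δ^4 = u(6610)/u(15139).
Since u(x) = x^0.4, δ^4 = (6610/15139)^0.4 = 0.43662^0.4 = 0.71786.
Hence δ = (0.71786)^(1/4) = 0.920472.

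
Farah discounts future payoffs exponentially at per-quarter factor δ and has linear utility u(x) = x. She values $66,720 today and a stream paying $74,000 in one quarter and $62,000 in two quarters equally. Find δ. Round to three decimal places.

The stream is worth 74000δ + 62000δ² today, so 74000δ + 62000δ² = 66720.
That is, 62000δ² + 74000δ − 66720 = 0, a quadratic in δ.
δ = (−74000 + √(74000² + 4·62000·66720)) / (2·62000) = (−74000 + √22022560000.00) / 124000 ≈ 0.600.

δ ≈ 0.600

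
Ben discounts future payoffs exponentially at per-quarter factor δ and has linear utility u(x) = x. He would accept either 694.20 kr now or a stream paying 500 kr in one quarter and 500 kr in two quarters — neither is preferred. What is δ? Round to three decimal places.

Present value of the stream is 500·δ + 500·δ². Indifference gives 500δ + 500δ² = 694.20.
That is, 500δ² + 500δ − 694.20 = 0, a quadratic in δ.
The positive root is δ = [−500 + √(500² + 4·500·694.20)] / (2·500) = (−500 + 1280.000)/1000 ≈ 0.780.

δ ≈ 0.780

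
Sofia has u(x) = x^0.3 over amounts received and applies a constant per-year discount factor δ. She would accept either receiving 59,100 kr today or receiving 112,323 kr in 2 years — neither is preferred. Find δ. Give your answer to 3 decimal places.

The payoff in 2 years is discounted by δ^2, so u(59100) = δ^2·u(112323) and δ^2 = u(59100)/u(112323).
With u(x) = x^0.3: δ^2 = 59100^0.3/112323^0.3 = (59100/112323)^0.3 = 0.82478.
Taking the square root: δ = 0.82478^(1/2) ≈ 0.908.

δ ≈ 0.908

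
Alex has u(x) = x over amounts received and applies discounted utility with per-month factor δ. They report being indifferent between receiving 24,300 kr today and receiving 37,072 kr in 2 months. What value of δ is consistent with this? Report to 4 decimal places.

Indifference means u(24300) = δ^2 · u(37072), so δ^2 = u(24300)/u(37072).
With u(x) = x: δ^2 = 24300/37072 = 0.65548.
So δ = 0.65548^(1/2) ≈ 0.8096.

δ ≈ 0.8096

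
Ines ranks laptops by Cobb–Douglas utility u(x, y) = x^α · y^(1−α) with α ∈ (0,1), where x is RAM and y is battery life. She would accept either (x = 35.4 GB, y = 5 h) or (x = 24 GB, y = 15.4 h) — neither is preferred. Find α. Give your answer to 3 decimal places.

Set the two utilities equal: 35.4^α·5^(1−α) = 24^α·15.4^(1−α).
Taking logs: α·ln 35.4 + (1−α)·ln 5 = α·ln 24 + (1−α)·ln 15.4, i.e. α·0.388658 = (1−α)·1.124930.
With A = 0.388658 and B = 1.124930: α·A = (1−α)·B, so α = B/(A+B) = 1.124930/1.513588 ≈ 0.743.

α ≈ 0.743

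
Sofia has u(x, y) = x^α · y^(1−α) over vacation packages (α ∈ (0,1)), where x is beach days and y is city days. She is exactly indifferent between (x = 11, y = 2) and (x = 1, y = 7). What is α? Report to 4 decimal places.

Indifference: 11^α · 2^(1−α) = 1^α · 7^(1−α).
Rearrange to (11/1)^α = (7/2)^(1−α) and take logs: α·2.3978953 = (1−α)·1.2527630.
With A = 2.3978953 and B = 1.2527630: α·A = (1−α)·B, so α = B/(A+B) = 1.2527630/3.6506583 ≈ 0.3432.

α ≈ 0.3432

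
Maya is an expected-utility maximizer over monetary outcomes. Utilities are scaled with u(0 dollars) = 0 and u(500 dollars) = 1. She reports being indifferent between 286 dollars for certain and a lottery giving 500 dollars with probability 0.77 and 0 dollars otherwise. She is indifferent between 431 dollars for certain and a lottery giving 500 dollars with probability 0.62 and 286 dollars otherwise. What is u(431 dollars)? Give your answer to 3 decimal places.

0.913

First, u(286 dollars) = 0.77·u(500 dollars) + 0.23·u(0 dollars) = 0.77.
The second indifference gives u(431 dollars) = 0.62·u(500 dollars) + 0.38·u(286 dollars) = 0.62·1.00 + 0.38·0.77 = 0.9126.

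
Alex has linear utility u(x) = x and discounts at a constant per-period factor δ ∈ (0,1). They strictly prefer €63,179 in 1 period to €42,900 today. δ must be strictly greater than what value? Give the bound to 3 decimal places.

The preference means 42900 < δ·63179.
So δ > 42900/63179 = 0.67902.

δ > 0.679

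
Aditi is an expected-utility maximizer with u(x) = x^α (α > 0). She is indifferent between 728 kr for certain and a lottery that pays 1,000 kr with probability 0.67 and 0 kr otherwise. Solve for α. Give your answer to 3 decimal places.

α ≈ 1.262

EU(lottery) = 0.67·1000^α + 0.33·0 = 0.67·1000^α.
Setting u(728) equal to that: 728^α = 0.67·1000^α ⇒ (728/1000)^α = 0.67.
Take logs: α = ln 0.67 / ln(728/1000) ≈ 1.26153.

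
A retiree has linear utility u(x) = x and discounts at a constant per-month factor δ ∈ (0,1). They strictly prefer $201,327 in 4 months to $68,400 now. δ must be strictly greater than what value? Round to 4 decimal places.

δ > 0.7635

Comparing present values: 68400 < δ^4·201327.
Hence δ^4 > 68400/201327 = 0.33975, and x ↦ x^(1/4) is increasing on (0,∞).
δ > 0.33975^(1/4) = 0.7635.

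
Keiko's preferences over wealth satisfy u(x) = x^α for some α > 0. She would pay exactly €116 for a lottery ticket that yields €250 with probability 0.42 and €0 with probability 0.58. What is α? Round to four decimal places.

The lottery's expected utility is 0.42·u(250) + 0.58·u(0) = 0.42·250^α (since u(0) = 0 for α > 0).
Equating: 116^α = 0.42·250^α, i.e. 0.4640^α = 0.42.
Taking logs: α·ln(116/250) = ln(0.42), so α = -0.8675006 / -0.7678707 ≈ 1.1297.

α ≈ 1.1297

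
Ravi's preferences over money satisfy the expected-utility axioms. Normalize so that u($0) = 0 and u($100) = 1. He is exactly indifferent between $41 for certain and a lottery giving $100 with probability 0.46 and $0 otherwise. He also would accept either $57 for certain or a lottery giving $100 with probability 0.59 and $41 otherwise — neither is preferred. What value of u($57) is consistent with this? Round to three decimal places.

0.779

First, u($41) = 0.46·u($100) + 0.54·u($0) = 0.46.
Chaining: u($57) = 0.59·1.00 + 0.41·0.46 = 0.7786.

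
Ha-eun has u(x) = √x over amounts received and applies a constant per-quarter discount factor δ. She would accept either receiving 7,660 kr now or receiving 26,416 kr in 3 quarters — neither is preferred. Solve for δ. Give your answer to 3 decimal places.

δ ≈ 0.814

Equating discounted utilities: u(7660) = δ^3·u(26416) ⇒ δ^3 = u(7660)/u(26416).
With u(x) = √x: δ^3 = √7660/√26416 = √(7660/26416) = 0.53849.
Hence δ = (0.53849)^(1/3) = 0.81357.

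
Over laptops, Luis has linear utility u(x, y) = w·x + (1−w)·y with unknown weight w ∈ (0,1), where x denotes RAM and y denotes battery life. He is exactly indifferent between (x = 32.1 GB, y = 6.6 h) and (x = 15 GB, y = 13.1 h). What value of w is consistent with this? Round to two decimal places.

Equating utilities: w·32.1 + (1−w)·6.6 = w·15 + (1−w)·13.1.
Collecting terms: w·17.1 = (1−w)·6.5.
Hence w = 6.5/(17.1+6.5) = 6.5/23.6 = 0.28.

w = 0.28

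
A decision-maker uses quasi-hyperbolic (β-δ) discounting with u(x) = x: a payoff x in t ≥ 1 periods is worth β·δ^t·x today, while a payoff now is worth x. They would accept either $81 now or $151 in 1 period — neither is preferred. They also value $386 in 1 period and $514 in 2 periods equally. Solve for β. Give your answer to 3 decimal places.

The second indifference involves only future payoffs, so β cancels: β·δ^1·386 = β·δ^2·514, giving δ = 386/514 = 0.75097.
Now use the now-vs-future pair: 81 = β·δ·151 gives β = 81/(0.75097·151) ≈ 0.714.

β ≈ 0.714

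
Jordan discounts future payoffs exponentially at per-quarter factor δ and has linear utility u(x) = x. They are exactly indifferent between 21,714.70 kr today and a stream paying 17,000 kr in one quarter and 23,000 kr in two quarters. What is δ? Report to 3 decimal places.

The stream is worth 17000δ + 23000δ² today, so 17000δ + 23000δ² = 21714.70.
That is, 23000δ² + 17000δ − 21714.70 = 0, a quadratic in δ.
δ = (−17000 + √(17000² + 4·23000·21714.70)) / (2·23000) = (−17000 + √2286752400.00) / 46000 ≈ 0.670.

δ ≈ 0.670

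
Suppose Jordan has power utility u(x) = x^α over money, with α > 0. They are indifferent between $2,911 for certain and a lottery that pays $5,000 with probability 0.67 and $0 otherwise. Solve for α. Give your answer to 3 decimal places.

α ≈ 0.740

Since u(0) = 0, the lottery's EU is 0.67·5000^α.
Setting u(2911) equal to that: 2911^α = 0.67·5000^α ⇒ (2911/5000)^α = 0.67.
α = ln(0.67) / ln(2911/5000) = -0.400478/-0.540941 ≈ 0.740.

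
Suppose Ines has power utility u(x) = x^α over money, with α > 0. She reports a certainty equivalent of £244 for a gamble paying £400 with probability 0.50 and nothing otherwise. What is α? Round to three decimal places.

The lottery's expected utility is 0.50·u(400) + 0.50·u(0) = 0.50·400^α (since u(0) = 0 for α > 0).
Equating: 244^α = 0.50·400^α, i.e. 0.6100^α = 0.50.
α = ln(0.50) / ln(244/400) = -0.693147/-0.494296 ≈ 1.402.

α ≈ 1.402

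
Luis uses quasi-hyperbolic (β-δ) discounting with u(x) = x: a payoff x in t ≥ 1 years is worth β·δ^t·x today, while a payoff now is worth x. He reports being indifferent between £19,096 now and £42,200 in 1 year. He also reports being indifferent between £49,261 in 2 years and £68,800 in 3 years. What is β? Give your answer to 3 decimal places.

β ≈ 0.632

Both payoffs in the second observation are in the future, so β drops out: δ^2·49261 = δ^3·68800 ⇒ δ = 49261/68800 = 0.71600.
Now use the now-vs-future pair: 19096 = β·δ·42200 gives β = 19096/(0.71600·42200) ≈ 0.632.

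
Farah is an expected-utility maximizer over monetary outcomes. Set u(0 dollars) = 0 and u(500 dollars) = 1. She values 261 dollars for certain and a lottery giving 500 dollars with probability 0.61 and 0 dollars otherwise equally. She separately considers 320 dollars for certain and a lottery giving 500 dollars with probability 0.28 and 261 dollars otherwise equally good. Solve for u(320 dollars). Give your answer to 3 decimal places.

First, u(261 dollars) = 0.61·u(500 dollars) + 0.39·u(0 dollars) = 0.61.
Chaining: u(320 dollars) = 0.28·1.00 + 0.72·0.61 = 0.7192.

0.719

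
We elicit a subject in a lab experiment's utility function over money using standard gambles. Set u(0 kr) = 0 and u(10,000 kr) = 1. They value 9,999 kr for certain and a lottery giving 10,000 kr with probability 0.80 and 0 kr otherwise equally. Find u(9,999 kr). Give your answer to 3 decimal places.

0.800

u(9,999 kr) equals the lottery's expected utility: 0.80·1 + 0.20·0 = 0.80.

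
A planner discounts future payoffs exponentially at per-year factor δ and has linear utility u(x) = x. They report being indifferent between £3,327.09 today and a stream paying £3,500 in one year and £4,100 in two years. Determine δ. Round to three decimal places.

Equating present values: 3327.09 = 3500δ + 4100δ².
Rearranged: 4100δ² + 3500δ − 3327.09 = 0.
By the quadratic formula (taking the positive root), δ = (−3500 + √66814276.00) / 8200 ≈ 0.570.

δ ≈ 0.570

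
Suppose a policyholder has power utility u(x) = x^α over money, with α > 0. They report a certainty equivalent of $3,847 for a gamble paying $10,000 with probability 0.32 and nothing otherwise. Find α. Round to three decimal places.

EU(lottery) = 0.32·10000^α + 0.68·0 = 0.32·10000^α.
Indifference: 3847^α = 0.32·10000^α, so (3847/10000)^α = 0.32.
α = ln(0.32) / ln(3847/10000) = -1.139434/-0.955291 ≈ 1.193.

α ≈ 1.193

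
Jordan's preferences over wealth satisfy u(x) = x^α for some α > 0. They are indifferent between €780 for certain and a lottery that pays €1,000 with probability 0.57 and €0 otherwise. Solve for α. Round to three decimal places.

Since u(0) = 0, the lottery's EU is 0.57·1000^α.
Indifference: 780^α = 0.57·1000^α, so (780/1000)^α = 0.57.
α = ln(0.57) / ln(780/1000) = -0.562119/-0.248461 ≈ 2.262.

α ≈ 2.262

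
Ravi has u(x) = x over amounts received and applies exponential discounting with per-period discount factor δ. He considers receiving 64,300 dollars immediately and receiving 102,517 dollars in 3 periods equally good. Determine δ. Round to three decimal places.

δ ≈ 0.856

The payoff in 3 periods is discounted by δ^3, so u(64300) = δ^3·u(102517) and δ^3 = u(64300)/u(102517).
With u(x) = x: δ^3 = 64300/102517 = 0.62721.
Hence δ = (0.62721)^(1/3) = 0.85600.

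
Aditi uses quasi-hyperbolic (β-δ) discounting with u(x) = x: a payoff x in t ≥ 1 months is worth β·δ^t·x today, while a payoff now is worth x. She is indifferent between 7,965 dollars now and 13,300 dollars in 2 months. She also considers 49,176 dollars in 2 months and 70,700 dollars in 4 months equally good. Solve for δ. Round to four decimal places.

Both payoffs in the second observation are in the future, so β drops out: δ^2·49176 = δ^4·70700 ⇒ δ^2 = 49176/70700 = 0.69556, so δ = 0.83400.

δ ≈ 0.8340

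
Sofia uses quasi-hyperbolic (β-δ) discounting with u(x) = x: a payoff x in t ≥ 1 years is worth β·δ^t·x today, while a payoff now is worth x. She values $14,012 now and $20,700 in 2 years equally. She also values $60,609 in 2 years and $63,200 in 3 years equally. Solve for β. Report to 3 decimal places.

Both payoffs in the second observation are in the future, so β drops out: δ^2·60609 = δ^3·63200 ⇒ δ = 60609/63200 = 0.95900.
Now use the now-vs-future pair: 14012 = β·δ^2·20700 gives β = 14012/(0.91969·20700) ≈ 0.736.

β ≈ 0.736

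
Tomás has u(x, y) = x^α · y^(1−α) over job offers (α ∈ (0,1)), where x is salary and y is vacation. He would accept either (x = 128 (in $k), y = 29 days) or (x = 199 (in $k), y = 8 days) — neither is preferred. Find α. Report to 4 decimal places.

α ≈ 0.7448

Indifference: 128^α · 29^(1−α) = 199^α · 8^(1−α).
Rearrange to (128/199)^α = (8/29)^(1−α) and take logs: α·-0.4412746 = (1−α)·-1.2878543.
So α/(1−α) = (-1.2878543)/(-0.4412746) = 2.9184873, and α = 2.9184873/3.9184873 ≈ 0.7448.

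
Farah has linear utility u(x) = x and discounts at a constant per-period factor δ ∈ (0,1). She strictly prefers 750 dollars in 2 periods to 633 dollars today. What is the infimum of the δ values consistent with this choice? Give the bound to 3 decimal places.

Comparing present values: 633 < δ^2·750.
Dividing by 750: δ^2 > 0.84400. Both sides are positive, so the square root keeps the direction.
δ > (633/750)^(1/2) ≈ 0.919.

δ > 0.919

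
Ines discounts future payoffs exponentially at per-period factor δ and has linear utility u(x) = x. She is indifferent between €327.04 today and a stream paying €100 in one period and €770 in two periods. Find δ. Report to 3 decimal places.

Present value of the stream is 100·δ + 770·δ². Indifference gives 100δ + 770δ² = 327.04.
So 770δ² + 100δ − 327.04 = 0.
The positive root is δ = [−100 + √(100² + 4·770·327.04)] / (2·770) = (−100 + 1008.605)/1540 ≈ 0.590.

δ ≈ 0.590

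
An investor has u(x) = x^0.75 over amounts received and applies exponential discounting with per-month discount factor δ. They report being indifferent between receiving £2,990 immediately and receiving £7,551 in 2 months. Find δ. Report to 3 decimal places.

The payoff in 2 months is discounted by δ^2, so u(2990) = δ^2·u(7551) and δ^2 = u(2990)/u(7551).
With u(x) = x^0.75: δ^2 = 2990^0.75/7551^0.75 = (2990/7551)^0.75 = 0.49917.
So δ = 0.49917^(1/2) ≈ 0.707.

δ ≈ 0.707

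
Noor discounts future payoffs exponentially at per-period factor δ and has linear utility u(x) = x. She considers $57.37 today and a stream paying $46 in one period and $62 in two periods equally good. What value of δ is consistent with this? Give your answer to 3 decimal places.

The stream is worth 46δ + 62δ² today, so 46δ + 62δ² = 57.37.
Rearranged: 62δ² + 46δ − 57.37 = 0.
By the quadratic formula (taking the positive root), δ = (−46 + √16343.76) / 124 ≈ 0.660.

δ ≈ 0.660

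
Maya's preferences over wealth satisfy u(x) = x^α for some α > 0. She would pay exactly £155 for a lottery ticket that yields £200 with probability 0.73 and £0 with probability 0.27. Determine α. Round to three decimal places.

Since u(0) = 0, the lottery's EU is 0.73·200^α.
Indifference: 155^α = 0.73·200^α, so (155/200)^α = 0.73.
Take logs: α = ln 0.73 / ln(155/200) ≈ 1.23468.

α ≈ 1.235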